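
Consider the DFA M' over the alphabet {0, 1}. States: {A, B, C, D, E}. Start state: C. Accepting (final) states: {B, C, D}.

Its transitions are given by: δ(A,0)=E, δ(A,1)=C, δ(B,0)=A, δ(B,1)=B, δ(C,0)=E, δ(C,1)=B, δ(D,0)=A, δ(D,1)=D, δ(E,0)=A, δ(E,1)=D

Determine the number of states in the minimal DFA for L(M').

2

All states are reachable from the start state.
P0 = {B,C,D} | {A,E}.
Stable partition: {B,C,D} | {A,E} — 2 equivalence classes.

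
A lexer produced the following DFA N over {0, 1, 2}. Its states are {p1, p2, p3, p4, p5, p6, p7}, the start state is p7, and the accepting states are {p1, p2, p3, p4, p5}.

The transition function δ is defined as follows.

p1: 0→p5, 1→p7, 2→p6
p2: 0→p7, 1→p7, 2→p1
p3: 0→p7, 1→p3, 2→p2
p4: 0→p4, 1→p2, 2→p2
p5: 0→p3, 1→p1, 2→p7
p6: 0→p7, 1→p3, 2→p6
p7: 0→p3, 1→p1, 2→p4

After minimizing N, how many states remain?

All states are reachable from the start state.
Start with accepting vs non-accepting: {p1,p2,p3,p4,p5} | {p6,p7}.
On input 0, block {p1,p2,p3,p4,p5} splits into {p1,p4,p5} and {p2,p3}.
On input 0, block {p1,p4,p5} splits into {p1,p4} and {p5}.
On input 0, block {p1,p4} splits into {p1} and {p4}.
On input 0, block {p6,p7} splits into {p6} and {p7}.
Split {p2,p3} by δ(·,1) → {p2} and {p3}.
No further refinement is possible. Final partition (7 blocks): {p1} | {p6} | {p2} | {p5} | {p4} | {p7} | {p3}.

7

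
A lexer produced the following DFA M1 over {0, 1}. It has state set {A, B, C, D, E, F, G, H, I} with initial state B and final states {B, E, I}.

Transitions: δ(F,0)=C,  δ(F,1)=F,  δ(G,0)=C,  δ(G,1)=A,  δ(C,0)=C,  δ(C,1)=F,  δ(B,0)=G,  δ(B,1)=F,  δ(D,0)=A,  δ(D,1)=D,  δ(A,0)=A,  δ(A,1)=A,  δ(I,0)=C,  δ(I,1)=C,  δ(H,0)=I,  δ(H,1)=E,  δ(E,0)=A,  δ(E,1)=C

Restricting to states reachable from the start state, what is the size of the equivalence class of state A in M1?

4

States {D,E,H,I} cannot be reached from the start state, so discard them.
P0 = {B} | {A,C,F,G}.
No further refinement is possible. Final partition (2 blocks): {B} | {A,C,F,G}.
State A belongs to the block {A,C,F,G}, which has 4 states.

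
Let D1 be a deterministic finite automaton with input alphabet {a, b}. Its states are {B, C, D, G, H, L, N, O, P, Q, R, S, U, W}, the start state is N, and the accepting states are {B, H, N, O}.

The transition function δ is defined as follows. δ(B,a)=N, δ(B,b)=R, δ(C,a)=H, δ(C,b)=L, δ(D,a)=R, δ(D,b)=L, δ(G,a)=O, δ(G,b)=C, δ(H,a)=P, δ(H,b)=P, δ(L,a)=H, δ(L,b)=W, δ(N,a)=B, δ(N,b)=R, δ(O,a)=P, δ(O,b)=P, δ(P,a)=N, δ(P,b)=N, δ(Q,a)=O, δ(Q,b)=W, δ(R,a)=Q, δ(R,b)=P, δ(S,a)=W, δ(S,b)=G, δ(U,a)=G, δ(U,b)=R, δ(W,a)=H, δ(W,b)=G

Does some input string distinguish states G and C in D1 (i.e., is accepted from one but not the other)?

No

First remove the unreachable states {D,S,U}; 11 states remain.
P0 = {B,H,N,O} | {C,G,L,P,Q,R,W}.
Refine {B,H,N,O} on symbol a: members go to different blocks, giving {H,O} and {B,N}.
Refine {C,G,L,P,Q,R,W} on symbol a: members go to different blocks, giving {C,G,L,Q,W} and {R} and {P}.
The partition is now stable with 5 blocks: {H,O} | {C,G,L,Q,W} | {B,N} | {R} | {P}.
G and C lie in the same block of the stable partition, so they are equivalent — no string distinguishes them.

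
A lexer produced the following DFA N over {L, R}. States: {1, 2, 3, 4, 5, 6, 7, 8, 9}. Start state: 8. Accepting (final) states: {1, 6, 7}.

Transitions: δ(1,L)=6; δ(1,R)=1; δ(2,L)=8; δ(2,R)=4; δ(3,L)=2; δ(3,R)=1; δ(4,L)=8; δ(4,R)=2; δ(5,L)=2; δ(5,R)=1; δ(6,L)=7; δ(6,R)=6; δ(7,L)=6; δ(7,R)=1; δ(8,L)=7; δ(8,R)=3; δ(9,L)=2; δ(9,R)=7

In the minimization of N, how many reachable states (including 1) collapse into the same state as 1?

3

First remove the unreachable states {5,9}; 7 states remain.
Initial partition by acceptance: {1,6,7} | {2,3,4,8}.
Refine {2,3,4,8} on symbol L: members go to different blocks, giving {2,3,4} and {8}.
On input L, block {2,3,4} splits into {2,4} and {3}.
Stable partition: {1,6,7} | {2,4} | {8} | {3} — 4 equivalence classes.
State 1 belongs to the block {1,6,7}, which has 3 states.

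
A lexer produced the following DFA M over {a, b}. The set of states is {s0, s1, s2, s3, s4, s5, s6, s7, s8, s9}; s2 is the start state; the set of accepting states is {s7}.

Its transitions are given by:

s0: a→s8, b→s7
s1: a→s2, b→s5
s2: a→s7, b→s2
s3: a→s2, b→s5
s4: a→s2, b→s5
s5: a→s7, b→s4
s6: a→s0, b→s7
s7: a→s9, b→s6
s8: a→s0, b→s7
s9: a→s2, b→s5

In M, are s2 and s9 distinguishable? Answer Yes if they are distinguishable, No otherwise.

Yes

Reachable states from the start: {s0,s2,s4,s5,s6,s7,s8,s9}. Unreachable: {s1,s3} — drop them.
P0 = {s7} | {s0,s2,s4,s5,s6,s8,s9}.
Refine {s0,s2,s4,s5,s6,s8,s9} on symbol a: members go to different blocks, giving {s0,s4,s6,s8,s9} and {s2,s5}.
On input a, block {s0,s4,s6,s8,s9} splits into {s0,s6,s8} and {s4,s9}.
Refine {s2,s5} on symbol b: members go to different blocks, giving {s2} and {s5}.
The partition is now stable with 5 blocks: {s7} | {s0,s6,s8} | {s2} | {s4,s9} | {s5}.
s2 and s9 end up in different blocks, so they are distinguishable. For instance, the string 'a' is accepted from only s2.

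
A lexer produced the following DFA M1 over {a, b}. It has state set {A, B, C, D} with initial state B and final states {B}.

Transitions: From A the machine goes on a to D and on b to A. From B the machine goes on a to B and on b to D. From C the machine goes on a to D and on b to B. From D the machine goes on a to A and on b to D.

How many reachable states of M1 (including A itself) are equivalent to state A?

2

States {C} cannot be reached from the start state, so discard them.
P0 = {B} | {A,D}.
Stable partition: {B} | {A,D} — 2 equivalence classes.
The equivalence class containing A is {A,D}, of size 2.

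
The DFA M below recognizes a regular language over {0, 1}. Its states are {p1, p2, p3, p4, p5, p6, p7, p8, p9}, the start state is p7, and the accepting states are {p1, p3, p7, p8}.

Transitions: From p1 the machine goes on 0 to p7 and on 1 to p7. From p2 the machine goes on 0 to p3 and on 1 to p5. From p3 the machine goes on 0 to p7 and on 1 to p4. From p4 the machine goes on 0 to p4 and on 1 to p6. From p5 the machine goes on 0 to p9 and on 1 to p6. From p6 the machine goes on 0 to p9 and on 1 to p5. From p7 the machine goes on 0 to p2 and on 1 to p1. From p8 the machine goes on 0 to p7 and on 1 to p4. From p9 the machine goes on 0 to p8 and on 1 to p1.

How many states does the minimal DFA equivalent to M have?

7

All states are reachable from the start state.
P0 = {p1,p3,p7,p8} | {p2,p4,p5,p6,p9}.
On input 0, block {p1,p3,p7,p8} splits into {p1,p3,p8} and {p7}.
Split {p1,p3,p8} by δ(·,1) → {p3,p8} and {p1}.
On input 0, block {p2,p4,p5,p6,p9} splits into {p4,p5,p6} and {p2,p9}.
Refine {p4,p5,p6} on symbol 0: members go to different blocks, giving {p5,p6} and {p4}.
Split {p2,p9} by δ(·,1) → {p2} and {p9}.
Stable partition: {p3,p8} | {p5,p6} | {p7} | {p1} | {p2} | {p4} | {p9} — 7 equivalence classes.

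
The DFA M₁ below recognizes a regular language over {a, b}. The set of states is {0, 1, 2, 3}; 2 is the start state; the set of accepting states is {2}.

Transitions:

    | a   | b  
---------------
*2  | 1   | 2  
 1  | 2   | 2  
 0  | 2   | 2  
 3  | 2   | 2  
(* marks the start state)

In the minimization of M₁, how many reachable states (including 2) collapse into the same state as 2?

First remove the unreachable states {0,3}; 2 states remain.
P0 = {2} | {1}.
Stable partition: {2} | {1} — 2 equivalence classes.
The equivalence class containing 2 is {2}, of size 1.

1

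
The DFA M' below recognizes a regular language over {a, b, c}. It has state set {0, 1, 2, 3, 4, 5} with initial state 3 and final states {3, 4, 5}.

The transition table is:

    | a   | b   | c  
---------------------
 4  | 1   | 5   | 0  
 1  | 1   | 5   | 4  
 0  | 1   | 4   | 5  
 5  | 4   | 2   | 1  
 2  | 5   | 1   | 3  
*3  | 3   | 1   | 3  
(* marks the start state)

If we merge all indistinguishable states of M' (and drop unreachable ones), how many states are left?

All states are reachable from the start state.
Start with accepting vs non-accepting: {3,4,5} | {0,1,2}.
On input a, block {3,4,5} splits into {3,5} and {4}.
On input a, block {3,5} splits into {3} and {5}.
Refine {0,1,2} on symbol a: members go to different blocks, giving {0,1} and {2}.
Refine {0,1} on symbol b: members go to different blocks, giving {0} and {1}.
No further refinement is possible. Final partition (6 blocks): {3} | {0} | {4} | {5} | {2} | {1}.

6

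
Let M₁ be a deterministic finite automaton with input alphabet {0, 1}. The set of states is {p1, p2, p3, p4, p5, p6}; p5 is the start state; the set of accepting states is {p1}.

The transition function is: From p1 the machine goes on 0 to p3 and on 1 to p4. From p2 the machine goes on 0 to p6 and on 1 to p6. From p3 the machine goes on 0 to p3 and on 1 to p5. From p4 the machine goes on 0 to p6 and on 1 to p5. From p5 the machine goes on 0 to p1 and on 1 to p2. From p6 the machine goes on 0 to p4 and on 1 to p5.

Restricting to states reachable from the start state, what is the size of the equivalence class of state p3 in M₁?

All states are reachable from the start state.
Initial partition by acceptance: {p1} | {p2,p3,p4,p5,p6}.
Refine {p2,p3,p4,p5,p6} on symbol 0: members go to different blocks, giving {p2,p3,p4,p6} and {p5}.
Split {p2,p3,p4,p6} by δ(·,1) → {p3,p4,p6} and {p2}.
Stable partition: {p1} | {p3,p4,p6} | {p5} | {p2} — 4 equivalence classes.
The equivalence class containing p3 is {p3,p4,p6}, of size 3.

3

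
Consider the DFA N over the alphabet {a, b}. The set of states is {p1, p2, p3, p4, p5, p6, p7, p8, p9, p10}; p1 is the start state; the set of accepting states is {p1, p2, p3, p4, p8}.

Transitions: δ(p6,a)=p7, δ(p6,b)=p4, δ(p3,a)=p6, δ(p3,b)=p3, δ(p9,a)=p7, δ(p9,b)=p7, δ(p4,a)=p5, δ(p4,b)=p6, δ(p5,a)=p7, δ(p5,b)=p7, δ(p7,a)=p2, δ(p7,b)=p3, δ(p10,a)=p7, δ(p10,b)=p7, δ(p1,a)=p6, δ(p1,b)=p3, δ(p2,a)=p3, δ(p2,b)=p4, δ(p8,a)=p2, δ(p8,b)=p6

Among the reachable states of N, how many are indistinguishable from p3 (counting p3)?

First remove the unreachable states {p8,p9,p10}; 7 states remain.
Start with accepting vs non-accepting: {p1,p2,p3,p4} | {p5,p6,p7}.
Split {p1,p2,p3,p4} by δ(·,a) → {p1,p3,p4} and {p2}.
On input b, block {p1,p3,p4} splits into {p1,p3} and {p4}.
Split {p5,p6,p7} by δ(·,a) → {p5,p6} and {p7}.
On input b, block {p5,p6} splits into {p5} and {p6}.
The partition is now stable with 6 blocks: {p1,p3} | {p5} | {p2} | {p4} | {p7} | {p6}.
The equivalence class containing p3 is {p1,p3}, of size 2.

2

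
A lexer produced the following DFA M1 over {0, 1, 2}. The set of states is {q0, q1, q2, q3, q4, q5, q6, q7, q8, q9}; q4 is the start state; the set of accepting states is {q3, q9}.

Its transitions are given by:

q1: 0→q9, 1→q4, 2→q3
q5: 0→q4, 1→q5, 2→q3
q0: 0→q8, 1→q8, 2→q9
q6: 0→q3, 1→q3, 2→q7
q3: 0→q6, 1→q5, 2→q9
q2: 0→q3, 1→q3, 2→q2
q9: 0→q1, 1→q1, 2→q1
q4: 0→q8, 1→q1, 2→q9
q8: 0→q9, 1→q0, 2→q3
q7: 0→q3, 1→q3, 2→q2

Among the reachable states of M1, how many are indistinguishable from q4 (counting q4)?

Initial partition by acceptance: {q3,q9} | {q0,q1,q2,q4,q5,q6,q7,q8}.
Split {q3,q9} by δ(·,2) → {q3} and {q9}.
On input 0, block {q0,q1,q2,q4,q5,q6,q7,q8} splits into {q0,q4,q5} and {q2,q6,q7} and {q1,q8}.
Refine {q0,q4,q5} on symbol 0: members go to different blocks, giving {q0,q4} and {q5}.
Stable partition: {q3} | {q0,q4} | {q9} | {q2,q6,q7} | {q1,q8} | {q5} — 6 equivalence classes.
The equivalence class containing q4 is {q0,q4}, of size 2.

2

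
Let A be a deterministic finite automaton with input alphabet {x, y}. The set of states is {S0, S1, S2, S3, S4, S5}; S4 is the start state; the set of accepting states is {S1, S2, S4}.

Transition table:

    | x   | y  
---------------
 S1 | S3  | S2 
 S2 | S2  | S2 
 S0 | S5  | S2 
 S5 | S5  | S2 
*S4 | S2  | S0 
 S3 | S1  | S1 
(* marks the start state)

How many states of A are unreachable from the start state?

2

No path from S4 leads to S1, S3; the other 4 states are all reachable.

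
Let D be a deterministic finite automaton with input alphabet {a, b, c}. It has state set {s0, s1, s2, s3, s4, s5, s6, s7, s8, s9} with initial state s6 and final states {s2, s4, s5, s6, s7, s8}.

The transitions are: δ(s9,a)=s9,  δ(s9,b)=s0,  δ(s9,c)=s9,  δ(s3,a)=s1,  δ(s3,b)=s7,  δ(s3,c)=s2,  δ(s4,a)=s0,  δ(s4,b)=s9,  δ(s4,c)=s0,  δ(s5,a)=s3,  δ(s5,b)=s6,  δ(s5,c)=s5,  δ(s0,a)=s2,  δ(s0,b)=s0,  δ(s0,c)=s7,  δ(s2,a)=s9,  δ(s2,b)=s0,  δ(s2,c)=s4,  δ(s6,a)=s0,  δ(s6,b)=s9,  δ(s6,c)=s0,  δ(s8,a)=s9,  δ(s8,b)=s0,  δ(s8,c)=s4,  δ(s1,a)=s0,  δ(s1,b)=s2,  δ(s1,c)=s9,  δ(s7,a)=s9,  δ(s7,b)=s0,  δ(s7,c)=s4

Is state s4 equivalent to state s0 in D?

Reachable states from the start: {s0,s2,s4,s6,s7,s9}. Unreachable: {s1,s3,s5,s8} — drop them.
Start with accepting vs non-accepting: {s2,s4,s6,s7} | {s0,s9}.
Split {s2,s4,s6,s7} by δ(·,c) → {s2,s7} and {s4,s6}.
On input a, block {s0,s9} splits into {s0} and {s9}.
The partition is now stable with 4 blocks: {s2,s7} | {s0} | {s4,s6} | {s9}.
s4 and s0 end up in different blocks, so they are distinguishable. For instance, the string 'ε' is accepted from only s4.

No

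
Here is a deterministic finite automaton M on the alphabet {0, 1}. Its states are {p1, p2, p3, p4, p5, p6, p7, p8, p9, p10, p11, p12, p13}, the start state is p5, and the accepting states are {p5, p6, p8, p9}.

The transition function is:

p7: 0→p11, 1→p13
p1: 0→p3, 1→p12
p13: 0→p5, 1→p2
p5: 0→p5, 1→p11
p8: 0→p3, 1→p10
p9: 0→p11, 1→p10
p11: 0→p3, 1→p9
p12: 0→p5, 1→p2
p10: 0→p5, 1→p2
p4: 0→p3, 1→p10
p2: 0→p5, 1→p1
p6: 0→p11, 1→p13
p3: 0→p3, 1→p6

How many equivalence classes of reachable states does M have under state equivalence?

Reachable states from the start: {p1,p2,p3,p5,p6,p9,p10,p11,p12,p13}. Unreachable: {p4,p7,p8} — drop them.
P0 = {p5,p6,p9} | {p1,p2,p3,p10,p11,p12,p13}.
On input 0, block {p5,p6,p9} splits into {p6,p9} and {p5}.
On input 0, block {p1,p2,p3,p10,p11,p12,p13} splits into {p2,p10,p12,p13} and {p1,p3,p11}.
On input 1, block {p2,p10,p12,p13} splits into {p10,p12,p13} and {p2}.
Refine {p1,p3,p11} on symbol 1: members go to different blocks, giving {p3,p11} and {p1}.
Stable partition: {p6,p9} | {p10,p12,p13} | {p5} | {p3,p11} | {p2} | {p1} — 6 equivalence classes.

6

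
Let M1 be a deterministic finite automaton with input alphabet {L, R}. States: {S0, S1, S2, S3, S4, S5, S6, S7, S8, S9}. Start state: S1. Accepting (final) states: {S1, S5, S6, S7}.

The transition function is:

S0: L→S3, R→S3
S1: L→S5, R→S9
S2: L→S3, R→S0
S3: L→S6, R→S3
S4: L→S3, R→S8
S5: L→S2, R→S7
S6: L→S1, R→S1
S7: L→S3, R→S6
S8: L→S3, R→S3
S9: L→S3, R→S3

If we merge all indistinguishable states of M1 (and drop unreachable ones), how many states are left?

7

First remove the unreachable states {S4,S8}; 8 states remain.
P0 = {S1,S5,S6,S7} | {S0,S2,S3,S9}.
Refine {S1,S5,S6,S7} on symbol L: members go to different blocks, giving {S1,S6} and {S5,S7}.
On input L, block {S1,S6} splits into {S1} and {S6}.
Split {S0,S2,S3,S9} by δ(·,L) → {S0,S2,S9} and {S3}.
Refine {S0,S2,S9} on symbol R: members go to different blocks, giving {S0,S9} and {S2}.
Refine {S5,S7} on symbol L: members go to different blocks, giving {S5} and {S7}.
No further refinement is possible. Final partition (7 blocks): {S1} | {S0,S9} | {S5} | {S6} | {S3} | {S2} | {S7}.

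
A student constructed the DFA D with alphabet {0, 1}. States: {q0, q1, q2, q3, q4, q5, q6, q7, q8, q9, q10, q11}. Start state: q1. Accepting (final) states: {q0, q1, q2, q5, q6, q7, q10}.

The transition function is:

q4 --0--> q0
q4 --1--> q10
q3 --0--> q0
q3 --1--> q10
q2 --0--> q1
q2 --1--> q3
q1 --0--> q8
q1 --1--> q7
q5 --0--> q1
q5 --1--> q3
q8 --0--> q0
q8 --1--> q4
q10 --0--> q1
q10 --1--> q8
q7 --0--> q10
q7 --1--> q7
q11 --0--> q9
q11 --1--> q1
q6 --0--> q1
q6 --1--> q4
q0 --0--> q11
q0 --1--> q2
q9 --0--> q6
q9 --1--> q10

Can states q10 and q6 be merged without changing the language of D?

States {q5} cannot be reached from the start state, so discard them.
Initial partition by acceptance: {q0,q1,q2,q6,q7,q10} | {q3,q4,q8,q9,q11}.
Refine {q0,q1,q2,q6,q7,q10} on symbol 0: members go to different blocks, giving {q2,q6,q7,q10} and {q0,q1}.
On input 0, block {q2,q6,q7,q10} splits into {q2,q6,q10} and {q7}.
On input 0, block {q3,q4,q8,q9,q11} splits into {q3,q4,q8} and {q9} and {q11}.
Split {q3,q4,q8} by δ(·,1) → {q3,q4} and {q8}.
Refine {q2,q6,q10} on symbol 1: members go to different blocks, giving {q2,q6} and {q10}.
Split {q0,q1} by δ(·,0) → {q0} and {q1}.
Stable partition: {q2,q6} | {q3,q4} | {q0} | {q7} | {q9} | {q11} | {q8} | {q10} | {q1} — 9 equivalence classes.
q10 and q6 end up in different blocks, so they are distinguishable. For instance, the string '11' is accepted from only q6.

No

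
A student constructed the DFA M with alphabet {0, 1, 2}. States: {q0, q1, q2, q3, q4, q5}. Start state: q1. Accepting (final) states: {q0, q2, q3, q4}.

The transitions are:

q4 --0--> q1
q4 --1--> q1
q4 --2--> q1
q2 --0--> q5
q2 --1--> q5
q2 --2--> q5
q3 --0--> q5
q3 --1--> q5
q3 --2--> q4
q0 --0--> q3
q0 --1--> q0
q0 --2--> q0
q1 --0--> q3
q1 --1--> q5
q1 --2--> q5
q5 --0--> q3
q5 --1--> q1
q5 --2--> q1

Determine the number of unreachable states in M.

2

Starting at q1 and following transitions, the reachable set is {q1, q3, q4, q5}. That leaves q0, q2 unreachable — 2 in total.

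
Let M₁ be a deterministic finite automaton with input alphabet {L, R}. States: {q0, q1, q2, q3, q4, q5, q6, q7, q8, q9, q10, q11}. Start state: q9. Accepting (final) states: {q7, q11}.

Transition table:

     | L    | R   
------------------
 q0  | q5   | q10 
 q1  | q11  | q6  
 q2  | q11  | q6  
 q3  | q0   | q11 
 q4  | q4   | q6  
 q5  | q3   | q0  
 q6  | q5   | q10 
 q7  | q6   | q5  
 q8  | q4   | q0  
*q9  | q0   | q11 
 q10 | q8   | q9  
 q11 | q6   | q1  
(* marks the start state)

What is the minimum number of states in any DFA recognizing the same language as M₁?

7

Reachable states from the start: {q0,q1,q3,q4,q5,q6,q8,q9,q10,q11}. Unreachable: {q2,q7} — drop them.
Start with accepting vs non-accepting: {q11} | {q0,q1,q3,q4,q5,q6,q8,q9,q10}.
Refine {q0,q1,q3,q4,q5,q6,q8,q9,q10} on symbol L: members go to different blocks, giving {q0,q3,q4,q5,q6,q8,q9,q10} and {q1}.
Refine {q0,q3,q4,q5,q6,q8,q9,q10} on symbol R: members go to different blocks, giving {q0,q4,q5,q6,q8,q10} and {q3,q9}.
Refine {q0,q4,q5,q6,q8,q10} on symbol L: members go to different blocks, giving {q0,q4,q6,q8,q10} and {q5}.
On input L, block {q0,q4,q6,q8,q10} splits into {q4,q8,q10} and {q0,q6}.
Split {q4,q8,q10} by δ(·,R) → {q4,q8} and {q10}.
The partition is now stable with 7 blocks: {q11} | {q4,q8} | {q1} | {q3,q9} | {q5} | {q0,q6} | {q10}.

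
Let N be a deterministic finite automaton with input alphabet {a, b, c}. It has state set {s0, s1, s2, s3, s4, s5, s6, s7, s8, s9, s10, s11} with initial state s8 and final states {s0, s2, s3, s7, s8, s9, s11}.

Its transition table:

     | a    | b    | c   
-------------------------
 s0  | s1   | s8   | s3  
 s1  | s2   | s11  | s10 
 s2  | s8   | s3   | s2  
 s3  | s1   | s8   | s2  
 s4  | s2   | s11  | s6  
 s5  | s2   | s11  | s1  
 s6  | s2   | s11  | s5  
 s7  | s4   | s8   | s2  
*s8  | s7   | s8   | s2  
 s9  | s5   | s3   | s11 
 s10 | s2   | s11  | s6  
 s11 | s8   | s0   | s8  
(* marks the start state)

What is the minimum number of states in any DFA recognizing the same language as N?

First remove the unreachable states {s9}; 11 states remain.
Initial partition by acceptance: {s0,s2,s3,s7,s8,s11} | {s1,s4,s5,s6,s10}.
Split {s0,s2,s3,s7,s8,s11} by δ(·,a) → {s0,s3,s7} and {s2,s8,s11}.
On input c, block {s0,s3,s7} splits into {s3,s7} and {s0}.
Split {s2,s8,s11} by δ(·,a) → {s2,s11} and {s8}.
Refine {s2,s11} on symbol b: members go to different blocks, giving {s2} and {s11}.
Stable partition: {s3,s7} | {s1,s4,s5,s6,s10} | {s2} | {s0} | {s8} | {s11} — 6 equivalence classes.

6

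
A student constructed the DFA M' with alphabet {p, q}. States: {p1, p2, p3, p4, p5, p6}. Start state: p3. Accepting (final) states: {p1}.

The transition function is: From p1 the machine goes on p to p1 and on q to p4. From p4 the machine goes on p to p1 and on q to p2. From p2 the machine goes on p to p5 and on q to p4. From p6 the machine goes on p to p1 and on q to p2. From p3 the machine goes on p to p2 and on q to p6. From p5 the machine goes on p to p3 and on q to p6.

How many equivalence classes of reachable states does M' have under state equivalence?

Every state is reachable, so we keep all 6.
Start with accepting vs non-accepting: {p1} | {p2,p3,p4,p5,p6}.
On input p, block {p2,p3,p4,p5,p6} splits into {p2,p3,p5} and {p4,p6}.
The partition is now stable with 3 blocks: {p1} | {p2,p3,p5} | {p4,p6}.

3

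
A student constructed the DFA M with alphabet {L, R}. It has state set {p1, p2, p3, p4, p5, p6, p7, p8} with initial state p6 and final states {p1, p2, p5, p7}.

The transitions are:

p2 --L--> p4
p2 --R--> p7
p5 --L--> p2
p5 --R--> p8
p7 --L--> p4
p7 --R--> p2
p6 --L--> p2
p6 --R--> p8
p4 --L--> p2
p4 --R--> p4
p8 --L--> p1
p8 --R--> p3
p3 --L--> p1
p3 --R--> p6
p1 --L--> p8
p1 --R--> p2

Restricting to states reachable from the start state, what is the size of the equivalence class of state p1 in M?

3

States {p5} cannot be reached from the start state, so discard them.
Initial partition by acceptance: {p1,p2,p7} | {p3,p4,p6,p8}.
No further refinement is possible. Final partition (2 blocks): {p1,p2,p7} | {p3,p4,p6,p8}.
State p1 belongs to the block {p1,p2,p7}, which has 3 states.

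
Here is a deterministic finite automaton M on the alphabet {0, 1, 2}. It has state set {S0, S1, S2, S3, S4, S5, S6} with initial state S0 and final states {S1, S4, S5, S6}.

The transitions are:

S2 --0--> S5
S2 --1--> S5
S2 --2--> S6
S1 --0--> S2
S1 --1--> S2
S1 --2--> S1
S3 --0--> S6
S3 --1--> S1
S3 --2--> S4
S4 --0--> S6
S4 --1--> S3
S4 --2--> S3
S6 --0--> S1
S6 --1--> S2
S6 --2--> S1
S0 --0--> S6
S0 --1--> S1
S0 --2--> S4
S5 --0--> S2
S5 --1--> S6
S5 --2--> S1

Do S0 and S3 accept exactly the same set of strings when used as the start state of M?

Every state is reachable, so we keep all 7.
Initial partition by acceptance: {S1,S4,S5,S6} | {S0,S2,S3}.
On input 0, block {S1,S4,S5,S6} splits into {S1,S5} and {S4,S6}.
Refine {S1,S5} on symbol 1: members go to different blocks, giving {S1} and {S5}.
Split {S0,S2,S3} by δ(·,0) → {S0,S3} and {S2}.
Split {S4,S6} by δ(·,0) → {S4} and {S6}.
Stable partition: {S1} | {S0,S3} | {S4} | {S5} | {S2} | {S6} — 6 equivalence classes.
S0 and S3 lie in the same block of the stable partition, so they are equivalent — no string distinguishes them.

Yes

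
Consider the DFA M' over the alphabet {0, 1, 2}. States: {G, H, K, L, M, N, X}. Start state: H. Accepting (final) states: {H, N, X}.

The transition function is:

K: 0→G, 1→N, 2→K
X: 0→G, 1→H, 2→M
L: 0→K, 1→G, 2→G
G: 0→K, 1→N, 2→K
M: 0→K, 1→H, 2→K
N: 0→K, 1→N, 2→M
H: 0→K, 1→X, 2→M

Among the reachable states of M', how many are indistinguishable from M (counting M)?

3

States {L} cannot be reached from the start state, so discard them.
Initial partition by acceptance: {H,N,X} | {G,K,M}.
Stable partition: {H,N,X} | {G,K,M} — 2 equivalence classes.
The equivalence class containing M is {G,K,M}, of size 3.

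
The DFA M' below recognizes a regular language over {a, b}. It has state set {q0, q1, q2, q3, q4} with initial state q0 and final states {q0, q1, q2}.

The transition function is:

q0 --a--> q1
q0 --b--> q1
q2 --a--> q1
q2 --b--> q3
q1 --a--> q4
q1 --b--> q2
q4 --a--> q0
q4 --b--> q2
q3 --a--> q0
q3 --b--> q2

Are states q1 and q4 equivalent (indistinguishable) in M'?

No

All states are reachable from the start state.
Start with accepting vs non-accepting: {q0,q1,q2} | {q3,q4}.
Refine {q0,q1,q2} on symbol a: members go to different blocks, giving {q0,q2} and {q1}.
Refine {q0,q2} on symbol b: members go to different blocks, giving {q0} and {q2}.
No further refinement is possible. Final partition (4 blocks): {q0} | {q3,q4} | {q1} | {q2}.
q1 and q4 end up in different blocks, so they are distinguishable. For instance, the string 'ε' is accepted from only q1.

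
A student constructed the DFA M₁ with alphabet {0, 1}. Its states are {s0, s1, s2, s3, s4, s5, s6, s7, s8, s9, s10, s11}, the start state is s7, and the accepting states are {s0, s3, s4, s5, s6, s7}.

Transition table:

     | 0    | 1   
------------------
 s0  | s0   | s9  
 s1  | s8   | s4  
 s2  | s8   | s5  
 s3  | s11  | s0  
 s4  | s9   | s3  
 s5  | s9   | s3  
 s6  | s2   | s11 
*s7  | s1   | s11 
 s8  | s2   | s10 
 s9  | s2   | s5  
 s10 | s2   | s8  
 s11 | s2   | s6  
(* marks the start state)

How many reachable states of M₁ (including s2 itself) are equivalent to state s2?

2

Every state is reachable, so we keep all 12.
P0 = {s0,s3,s4,s5,s6,s7} | {s1,s2,s8,s9,s10,s11}.
Split {s0,s3,s4,s5,s6,s7} by δ(·,0) → {s3,s4,s5,s6,s7} and {s0}.
On input 1, block {s3,s4,s5,s6,s7} splits into {s4,s5} and {s6,s7} and {s3}.
Refine {s1,s2,s8,s9,s10,s11} on symbol 1: members go to different blocks, giving {s1,s2,s9} and {s8,s10} and {s11}.
Split {s1,s2,s9} by δ(·,0) → {s1,s2} and {s9}.
The partition is now stable with 8 blocks: {s4,s5} | {s1,s2} | {s0} | {s6,s7} | {s3} | {s8,s10} | {s11} | {s9}.
The equivalence class containing s2 is {s1,s2}, of size 2.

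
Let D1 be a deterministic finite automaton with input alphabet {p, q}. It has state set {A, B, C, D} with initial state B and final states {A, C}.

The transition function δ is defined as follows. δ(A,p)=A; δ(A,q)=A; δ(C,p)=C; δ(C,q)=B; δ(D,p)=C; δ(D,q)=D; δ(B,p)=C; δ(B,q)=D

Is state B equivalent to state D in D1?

States {A} cannot be reached from the start state, so discard them.
Initial partition by acceptance: {C} | {B,D}.
No further refinement is possible. Final partition (2 blocks): {C} | {B,D}.
B and D lie in the same block of the stable partition, so they are equivalent — no string distinguishes them.

Yes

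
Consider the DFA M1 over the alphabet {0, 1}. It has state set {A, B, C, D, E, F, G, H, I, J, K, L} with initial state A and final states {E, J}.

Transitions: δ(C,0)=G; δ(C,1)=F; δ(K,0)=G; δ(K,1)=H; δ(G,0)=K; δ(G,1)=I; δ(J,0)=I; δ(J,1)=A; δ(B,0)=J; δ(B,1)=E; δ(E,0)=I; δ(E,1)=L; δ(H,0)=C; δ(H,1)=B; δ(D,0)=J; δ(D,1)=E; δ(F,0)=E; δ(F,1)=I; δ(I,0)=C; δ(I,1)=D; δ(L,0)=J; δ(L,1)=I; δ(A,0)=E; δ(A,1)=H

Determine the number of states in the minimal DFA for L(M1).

All states are reachable from the start state.
Start with accepting vs non-accepting: {E,J} | {A,B,C,D,F,G,H,I,K,L}.
Split {A,B,C,D,F,G,H,I,K,L} by δ(·,0) → {A,B,D,F,L} and {C,G,H,I,K}.
Split {A,B,D,F,L} by δ(·,1) → {A,F,L} and {B,D}.
On input 1, block {C,G,H,I,K} splits into {G,K} and {H,I} and {C}.
Stable partition: {E,J} | {A,F,L} | {G,K} | {B,D} | {H,I} | {C} — 6 equivalence classes.

6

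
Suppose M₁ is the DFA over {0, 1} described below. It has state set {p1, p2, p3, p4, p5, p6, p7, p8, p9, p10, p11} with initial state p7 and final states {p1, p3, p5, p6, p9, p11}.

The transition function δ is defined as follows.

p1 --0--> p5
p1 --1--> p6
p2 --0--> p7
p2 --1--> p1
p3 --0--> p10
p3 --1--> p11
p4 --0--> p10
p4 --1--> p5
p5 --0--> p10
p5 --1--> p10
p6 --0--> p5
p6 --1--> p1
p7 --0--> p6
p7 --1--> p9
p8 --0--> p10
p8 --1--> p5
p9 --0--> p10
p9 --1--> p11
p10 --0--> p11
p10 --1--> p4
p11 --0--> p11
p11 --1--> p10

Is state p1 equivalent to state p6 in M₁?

Yes

States {p2,p3,p8} cannot be reached from the start state, so discard them.
Initial partition by acceptance: {p1,p5,p6,p9,p11} | {p4,p7,p10}.
Split {p1,p5,p6,p9,p11} by δ(·,0) → {p1,p6,p11} and {p5,p9}.
Refine {p1,p6,p11} on symbol 0: members go to different blocks, giving {p1,p6} and {p11}.
Split {p4,p7,p10} by δ(·,0) → {p4} and {p7} and {p10}.
On input 1, block {p5,p9} splits into {p5} and {p9}.
No further refinement is possible. Final partition (7 blocks): {p1,p6} | {p4} | {p5} | {p11} | {p7} | {p10} | {p9}.
p1 and p6 lie in the same block of the stable partition, so they are equivalent — no string distinguishes them.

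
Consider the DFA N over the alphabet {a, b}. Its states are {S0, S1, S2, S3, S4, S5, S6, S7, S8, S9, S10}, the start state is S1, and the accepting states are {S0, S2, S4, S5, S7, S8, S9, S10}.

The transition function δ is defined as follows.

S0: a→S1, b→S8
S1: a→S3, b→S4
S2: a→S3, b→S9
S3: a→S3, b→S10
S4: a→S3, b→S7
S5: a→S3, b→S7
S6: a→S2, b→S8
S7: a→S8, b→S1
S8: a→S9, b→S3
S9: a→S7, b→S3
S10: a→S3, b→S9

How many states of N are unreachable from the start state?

4

No path from S1 leads to S0, S2, S5, S6; the other 7 states are all reachable.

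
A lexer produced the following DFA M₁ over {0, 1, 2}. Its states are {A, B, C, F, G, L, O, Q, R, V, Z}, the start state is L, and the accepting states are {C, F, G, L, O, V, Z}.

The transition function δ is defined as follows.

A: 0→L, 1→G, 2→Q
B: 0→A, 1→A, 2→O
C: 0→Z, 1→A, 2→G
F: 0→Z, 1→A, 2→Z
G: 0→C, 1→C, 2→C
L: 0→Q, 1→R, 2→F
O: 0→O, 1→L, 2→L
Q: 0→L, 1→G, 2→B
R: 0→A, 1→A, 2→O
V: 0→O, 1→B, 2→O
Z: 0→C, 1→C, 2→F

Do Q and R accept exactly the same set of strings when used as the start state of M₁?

States {V} cannot be reached from the start state, so discard them.
Start with accepting vs non-accepting: {C,F,G,L,O,Z} | {A,B,Q,R}.
Refine {C,F,G,L,O,Z} on symbol 0: members go to different blocks, giving {C,F,G,O,Z} and {L}.
Refine {C,F,G,O,Z} on symbol 1: members go to different blocks, giving {G,Z} and {C,F} and {O}.
Refine {A,B,Q,R} on symbol 0: members go to different blocks, giving {B,R} and {A,Q}.
Split {A,Q} by δ(·,2) → {Q} and {A}.
Stable partition: {G,Z} | {B,R} | {L} | {C,F} | {O} | {Q} | {A} — 7 equivalence classes.
Q and R end up in different blocks, so they are distinguishable. For instance, the string '0' is accepted from only Q.

No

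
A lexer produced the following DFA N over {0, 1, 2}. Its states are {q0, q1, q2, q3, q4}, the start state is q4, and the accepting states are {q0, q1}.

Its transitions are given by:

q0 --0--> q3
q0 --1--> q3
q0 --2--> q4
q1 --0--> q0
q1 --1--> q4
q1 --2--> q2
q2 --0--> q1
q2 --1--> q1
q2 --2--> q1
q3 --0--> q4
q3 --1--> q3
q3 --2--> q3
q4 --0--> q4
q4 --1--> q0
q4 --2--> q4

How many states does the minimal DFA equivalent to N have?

3

Reachable states from the start: {q0,q3,q4}. Unreachable: {q1,q2} — drop them.
P0 = {q0} | {q3,q4}.
Refine {q3,q4} on symbol 1: members go to different blocks, giving {q3} and {q4}.
No further refinement is possible. Final partition (3 blocks): {q0} | {q3} | {q4}.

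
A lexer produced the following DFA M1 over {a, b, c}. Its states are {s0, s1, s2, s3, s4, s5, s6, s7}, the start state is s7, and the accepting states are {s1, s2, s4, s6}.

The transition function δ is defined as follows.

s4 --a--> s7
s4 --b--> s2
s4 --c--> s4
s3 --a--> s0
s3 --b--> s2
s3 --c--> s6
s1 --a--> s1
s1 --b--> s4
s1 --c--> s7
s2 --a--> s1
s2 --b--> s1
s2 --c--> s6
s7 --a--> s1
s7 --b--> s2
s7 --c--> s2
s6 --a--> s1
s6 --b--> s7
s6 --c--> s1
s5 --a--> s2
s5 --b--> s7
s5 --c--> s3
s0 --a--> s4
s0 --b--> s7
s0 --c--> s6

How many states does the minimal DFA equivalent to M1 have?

5

States {s0,s3,s5} cannot be reached from the start state, so discard them.
Start with accepting vs non-accepting: {s1,s2,s4,s6} | {s7}.
On input a, block {s1,s2,s4,s6} splits into {s1,s2,s6} and {s4}.
On input b, block {s1,s2,s6} splits into {s1} and {s2} and {s6}.
The partition is now stable with 5 blocks: {s1} | {s7} | {s4} | {s2} | {s6}.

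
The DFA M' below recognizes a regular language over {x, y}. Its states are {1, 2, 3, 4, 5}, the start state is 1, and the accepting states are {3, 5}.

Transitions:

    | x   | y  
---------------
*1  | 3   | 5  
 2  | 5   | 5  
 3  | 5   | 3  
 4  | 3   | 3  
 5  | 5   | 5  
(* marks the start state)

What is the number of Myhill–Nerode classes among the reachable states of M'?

2

First remove the unreachable states {2,4}; 3 states remain.
Start with accepting vs non-accepting: {3,5} | {1}.
No further refinement is possible. Final partition (2 blocks): {3,5} | {1}.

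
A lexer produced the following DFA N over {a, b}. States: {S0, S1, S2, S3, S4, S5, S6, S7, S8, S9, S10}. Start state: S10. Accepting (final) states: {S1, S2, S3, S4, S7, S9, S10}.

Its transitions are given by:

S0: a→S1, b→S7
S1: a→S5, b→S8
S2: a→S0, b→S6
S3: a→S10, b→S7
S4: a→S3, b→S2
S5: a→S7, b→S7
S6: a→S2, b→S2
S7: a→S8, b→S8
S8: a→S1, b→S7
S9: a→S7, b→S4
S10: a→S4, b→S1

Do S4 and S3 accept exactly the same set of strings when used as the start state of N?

Yes

First remove the unreachable states {S9}; 10 states remain.
P0 = {S1,S2,S3,S4,S7,S10} | {S0,S5,S6,S8}.
Refine {S1,S2,S3,S4,S7,S10} on symbol a: members go to different blocks, giving {S1,S2,S7} and {S3,S4,S10}.
No further refinement is possible. Final partition (3 blocks): {S1,S2,S7} | {S0,S5,S6,S8} | {S3,S4,S10}.
S4 and S3 lie in the same block of the stable partition, so they are equivalent — no string distinguishes them.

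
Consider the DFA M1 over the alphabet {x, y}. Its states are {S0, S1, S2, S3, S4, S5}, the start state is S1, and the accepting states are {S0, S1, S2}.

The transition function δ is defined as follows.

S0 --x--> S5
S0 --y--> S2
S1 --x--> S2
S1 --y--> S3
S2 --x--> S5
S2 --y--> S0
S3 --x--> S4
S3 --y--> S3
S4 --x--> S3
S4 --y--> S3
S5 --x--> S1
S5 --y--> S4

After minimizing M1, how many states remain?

4

Start with accepting vs non-accepting: {S0,S1,S2} | {S3,S4,S5}.
On input x, block {S0,S1,S2} splits into {S0,S2} and {S1}.
Refine {S3,S4,S5} on symbol x: members go to different blocks, giving {S3,S4} and {S5}.
Stable partition: {S0,S2} | {S3,S4} | {S1} | {S5} — 4 equivalence classes.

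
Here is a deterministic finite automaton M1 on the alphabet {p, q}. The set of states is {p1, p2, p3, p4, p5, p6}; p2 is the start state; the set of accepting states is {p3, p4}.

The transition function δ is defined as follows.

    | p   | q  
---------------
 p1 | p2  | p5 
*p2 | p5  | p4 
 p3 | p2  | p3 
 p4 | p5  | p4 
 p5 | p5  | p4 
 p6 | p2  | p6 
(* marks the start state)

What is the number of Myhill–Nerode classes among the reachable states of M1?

2

First remove the unreachable states {p1,p3,p6}; 3 states remain.
Initial partition by acceptance: {p4} | {p2,p5}.
The partition is now stable with 2 blocks: {p4} | {p2,p5}.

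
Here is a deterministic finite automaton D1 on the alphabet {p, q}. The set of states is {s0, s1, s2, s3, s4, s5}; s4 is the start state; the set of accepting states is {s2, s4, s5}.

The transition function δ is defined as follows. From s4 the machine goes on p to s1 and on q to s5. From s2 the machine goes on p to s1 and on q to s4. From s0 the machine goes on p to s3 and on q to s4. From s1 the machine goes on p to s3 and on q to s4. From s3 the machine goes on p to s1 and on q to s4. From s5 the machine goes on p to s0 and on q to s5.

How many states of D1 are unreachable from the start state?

No path from s4 leads to s2; the other 5 states are all reachable.

1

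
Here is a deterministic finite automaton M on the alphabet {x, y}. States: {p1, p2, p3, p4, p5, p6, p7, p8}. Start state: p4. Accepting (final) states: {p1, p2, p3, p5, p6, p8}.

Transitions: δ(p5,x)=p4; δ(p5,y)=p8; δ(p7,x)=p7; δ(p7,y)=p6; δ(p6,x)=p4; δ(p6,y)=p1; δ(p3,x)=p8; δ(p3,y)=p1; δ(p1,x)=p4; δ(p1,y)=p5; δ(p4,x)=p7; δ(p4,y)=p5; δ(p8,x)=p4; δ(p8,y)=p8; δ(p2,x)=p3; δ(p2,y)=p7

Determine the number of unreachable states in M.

2

BFS from p4 reaches {p1, p4, p5, p6, p7, p8}; the 2 state(s) p2, p3 are never visited.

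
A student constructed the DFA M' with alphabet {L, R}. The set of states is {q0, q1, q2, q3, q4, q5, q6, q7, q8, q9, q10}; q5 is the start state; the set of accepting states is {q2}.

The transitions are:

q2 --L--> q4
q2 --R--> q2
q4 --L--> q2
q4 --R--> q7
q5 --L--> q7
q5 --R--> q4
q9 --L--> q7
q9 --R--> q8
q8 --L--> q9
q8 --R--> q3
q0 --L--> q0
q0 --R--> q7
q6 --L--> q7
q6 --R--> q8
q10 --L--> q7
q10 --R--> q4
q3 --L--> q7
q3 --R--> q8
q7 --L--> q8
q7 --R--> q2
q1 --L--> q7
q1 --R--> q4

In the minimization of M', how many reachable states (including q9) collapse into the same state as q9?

2

States {q0,q1,q6,q10} cannot be reached from the start state, so discard them.
P0 = {q2} | {q3,q4,q5,q7,q8,q9}.
Split {q3,q4,q5,q7,q8,q9} by δ(·,L) → {q3,q5,q7,q8,q9} and {q4}.
On input R, block {q3,q5,q7,q8,q9} splits into {q3,q8,q9} and {q5} and {q7}.
Split {q3,q8,q9} by δ(·,L) → {q3,q9} and {q8}.
Stable partition: {q2} | {q3,q9} | {q4} | {q5} | {q7} | {q8} — 6 equivalence classes.
State q9 belongs to the block {q3,q9}, which has 2 states.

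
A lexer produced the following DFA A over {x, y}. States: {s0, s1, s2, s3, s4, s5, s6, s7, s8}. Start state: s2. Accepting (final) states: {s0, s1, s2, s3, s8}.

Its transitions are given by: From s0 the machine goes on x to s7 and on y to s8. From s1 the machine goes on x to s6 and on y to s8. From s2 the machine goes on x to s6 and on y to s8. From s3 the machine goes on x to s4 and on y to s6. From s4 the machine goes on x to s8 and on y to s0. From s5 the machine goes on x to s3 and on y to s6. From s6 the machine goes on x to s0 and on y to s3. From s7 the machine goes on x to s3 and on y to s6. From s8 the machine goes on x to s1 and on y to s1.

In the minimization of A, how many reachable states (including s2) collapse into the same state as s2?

Reachable states from the start: {s0,s1,s2,s3,s4,s6,s7,s8}. Unreachable: {s5} — drop them.
P0 = {s0,s1,s2,s3,s8} | {s4,s6,s7}.
Refine {s0,s1,s2,s3,s8} on symbol x: members go to different blocks, giving {s0,s1,s2,s3} and {s8}.
On input y, block {s0,s1,s2,s3} splits into {s0,s1,s2} and {s3}.
Refine {s4,s6,s7} on symbol x: members go to different blocks, giving {s4} and {s6} and {s7}.
Refine {s0,s1,s2} on symbol x: members go to different blocks, giving {s1,s2} and {s0}.
No further refinement is possible. Final partition (7 blocks): {s1,s2} | {s4} | {s8} | {s3} | {s6} | {s7} | {s0}.
The equivalence class containing s2 is {s1,s2}, of size 2.

2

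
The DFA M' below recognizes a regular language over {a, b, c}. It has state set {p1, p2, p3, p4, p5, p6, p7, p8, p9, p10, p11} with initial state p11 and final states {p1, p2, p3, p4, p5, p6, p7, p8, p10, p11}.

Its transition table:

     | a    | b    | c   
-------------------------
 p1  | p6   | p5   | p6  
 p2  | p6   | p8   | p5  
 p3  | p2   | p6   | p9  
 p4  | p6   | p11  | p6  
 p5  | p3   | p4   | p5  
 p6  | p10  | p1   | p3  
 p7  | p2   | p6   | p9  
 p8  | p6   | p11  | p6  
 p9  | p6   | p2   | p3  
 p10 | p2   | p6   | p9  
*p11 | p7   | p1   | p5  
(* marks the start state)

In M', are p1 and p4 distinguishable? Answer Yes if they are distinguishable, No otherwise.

Every state is reachable, so we keep all 11.
Start with accepting vs non-accepting: {p1,p2,p3,p4,p5,p6,p7,p8,p10,p11} | {p9}.
Split {p1,p2,p3,p4,p5,p6,p7,p8,p10,p11} by δ(·,c) → {p1,p2,p4,p5,p6,p8,p11} and {p3,p7,p10}.
Refine {p1,p2,p4,p5,p6,p8,p11} on symbol a: members go to different blocks, giving {p1,p2,p4,p8} and {p5,p6,p11}.
Split {p1,p2,p4,p8} by δ(·,b) → {p1,p4,p8} and {p2}.
Split {p5,p6,p11} by δ(·,c) → {p5,p11} and {p6}.
The partition is now stable with 6 blocks: {p1,p4,p8} | {p9} | {p3,p7,p10} | {p5,p11} | {p2} | {p6}.
p1 and p4 lie in the same block of the stable partition, so they are equivalent — no string distinguishes them.

No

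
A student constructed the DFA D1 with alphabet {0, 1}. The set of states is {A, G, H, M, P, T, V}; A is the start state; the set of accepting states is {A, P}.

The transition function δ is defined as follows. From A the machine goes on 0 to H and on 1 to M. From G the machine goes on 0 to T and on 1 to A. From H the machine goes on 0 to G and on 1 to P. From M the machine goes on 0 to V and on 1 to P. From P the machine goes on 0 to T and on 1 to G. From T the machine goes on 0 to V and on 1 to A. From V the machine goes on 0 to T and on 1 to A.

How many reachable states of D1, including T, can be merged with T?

5

Every state is reachable, so we keep all 7.
P0 = {A,P} | {G,H,M,T,V}.
Stable partition: {A,P} | {G,H,M,T,V} — 2 equivalence classes.
State T belongs to the block {G,H,M,T,V}, which has 5 states.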